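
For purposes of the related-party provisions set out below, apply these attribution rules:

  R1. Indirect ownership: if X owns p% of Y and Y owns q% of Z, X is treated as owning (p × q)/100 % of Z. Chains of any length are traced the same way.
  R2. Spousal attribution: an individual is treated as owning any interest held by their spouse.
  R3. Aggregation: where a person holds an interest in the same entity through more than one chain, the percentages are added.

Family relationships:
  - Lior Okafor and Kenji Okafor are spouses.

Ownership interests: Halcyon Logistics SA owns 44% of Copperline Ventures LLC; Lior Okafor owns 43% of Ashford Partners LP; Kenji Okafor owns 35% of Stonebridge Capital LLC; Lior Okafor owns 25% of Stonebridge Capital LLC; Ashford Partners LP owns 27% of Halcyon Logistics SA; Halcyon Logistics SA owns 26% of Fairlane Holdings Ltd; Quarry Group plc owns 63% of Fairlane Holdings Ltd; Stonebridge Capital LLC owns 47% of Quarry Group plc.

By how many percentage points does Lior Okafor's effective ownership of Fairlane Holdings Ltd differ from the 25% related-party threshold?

4.2154

By spousal attribution (R2), Lior Okafor is treated as also owning Kenji Okafor's interest in Stonebridge Capital LLC, giving 25% + 35% = 60%.
Chain via Stonebridge Capital LLC → Quarry Group plc (R1): 60% × 47% × 63% = 17.766% of Fairlane Holdings Ltd.
Chain via Ashford Partners LP → Halcyon Logistics SA (R1): 43% × 27% × 26% = 3.0186% of Fairlane Holdings Ltd.
Aggregating (R3): 17.766% + 3.0186% = 20.7846%.
20.7846% falls short of the 25% threshold by 4.2154 percentage points.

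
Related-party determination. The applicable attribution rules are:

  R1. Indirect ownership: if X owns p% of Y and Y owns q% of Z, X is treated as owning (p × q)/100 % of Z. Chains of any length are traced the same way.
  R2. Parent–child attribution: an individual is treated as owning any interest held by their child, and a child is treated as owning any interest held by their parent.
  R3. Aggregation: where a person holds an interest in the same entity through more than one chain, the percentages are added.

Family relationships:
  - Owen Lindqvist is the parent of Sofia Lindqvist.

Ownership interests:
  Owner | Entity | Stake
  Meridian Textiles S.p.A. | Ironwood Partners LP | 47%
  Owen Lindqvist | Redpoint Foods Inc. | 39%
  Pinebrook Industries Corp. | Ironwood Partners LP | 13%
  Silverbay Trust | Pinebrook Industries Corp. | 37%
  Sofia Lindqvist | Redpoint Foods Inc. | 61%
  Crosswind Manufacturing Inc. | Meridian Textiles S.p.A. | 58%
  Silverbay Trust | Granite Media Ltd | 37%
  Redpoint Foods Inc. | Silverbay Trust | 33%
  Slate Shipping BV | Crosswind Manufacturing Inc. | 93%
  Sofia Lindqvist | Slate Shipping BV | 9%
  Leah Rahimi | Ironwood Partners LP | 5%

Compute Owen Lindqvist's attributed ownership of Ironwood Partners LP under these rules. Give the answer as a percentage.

By parent–child attribution (R2), Owen Lindqvist is treated as also owning Sofia Lindqvist's interest in Redpoint Foods Inc, giving 39% + 61% = 100%.
By parent–child attribution (R2), Owen Lindqvist is treated as owning Sofia Lindqvist's 9% interest in Slate Shipping BV.
Chain via Redpoint Foods Inc. → Silverbay Trust → Pinebrook Industries Corp. (R1): 100% × 33% × 37% × 13% = 1.5873% of Ironwood Partners LP.
Chain via Slate Shipping BV → Crosswind Manufacturing Inc. → Meridian Textiles S.p.A. (R1): 9% × 93% × 58% × 47% = 2.281662% of Ironwood Partners LP.
Aggregating (R3): 1.5873% + 2.281662% = 3.868962%.

3.868962%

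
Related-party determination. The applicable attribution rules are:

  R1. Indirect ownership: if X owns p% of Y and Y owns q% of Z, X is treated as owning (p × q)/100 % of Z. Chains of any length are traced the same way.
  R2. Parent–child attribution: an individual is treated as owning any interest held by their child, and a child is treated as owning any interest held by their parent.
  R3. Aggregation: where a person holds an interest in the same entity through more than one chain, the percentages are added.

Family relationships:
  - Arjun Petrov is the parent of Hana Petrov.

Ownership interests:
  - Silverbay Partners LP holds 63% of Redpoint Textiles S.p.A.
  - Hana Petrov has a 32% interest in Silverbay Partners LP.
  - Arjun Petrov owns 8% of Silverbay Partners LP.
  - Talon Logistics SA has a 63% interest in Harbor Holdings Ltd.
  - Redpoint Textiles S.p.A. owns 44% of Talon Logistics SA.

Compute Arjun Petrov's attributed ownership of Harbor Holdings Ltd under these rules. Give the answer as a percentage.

By parent–child attribution (R2), Arjun Petrov is treated as also owning Hana Petrov's interest in Silverbay Partners LP, giving 8% + 32% = 40%.
Chain via Silverbay Partners LP → Redpoint Textiles S.p.A. → Talon Logistics SA (R1): 40% × 63% × 44% × 63% = 6.98544% of Harbor Holdings Ltd.

6.98544%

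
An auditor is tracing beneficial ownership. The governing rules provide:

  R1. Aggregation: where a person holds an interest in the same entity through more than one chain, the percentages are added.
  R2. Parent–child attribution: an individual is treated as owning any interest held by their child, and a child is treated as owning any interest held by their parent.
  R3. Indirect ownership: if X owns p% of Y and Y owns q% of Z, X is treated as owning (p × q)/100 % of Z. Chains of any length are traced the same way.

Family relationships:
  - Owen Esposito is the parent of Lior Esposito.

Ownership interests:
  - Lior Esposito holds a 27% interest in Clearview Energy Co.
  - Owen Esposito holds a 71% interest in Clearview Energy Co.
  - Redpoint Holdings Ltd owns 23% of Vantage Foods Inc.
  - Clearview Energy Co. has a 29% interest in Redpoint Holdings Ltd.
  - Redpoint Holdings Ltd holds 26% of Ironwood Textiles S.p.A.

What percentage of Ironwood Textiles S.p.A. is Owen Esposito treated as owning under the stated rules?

By parent–child attribution (R2), Owen Esposito is treated as also owning Lior Esposito's interest in Clearview Energy Co, giving 71% + 27% = 98%.
Chain via Clearview Energy Co. → Redpoint Holdings Ltd (R3): 98% × 29% × 26% = 7.3892% of Ironwood Textiles S.p.A.

7.3892%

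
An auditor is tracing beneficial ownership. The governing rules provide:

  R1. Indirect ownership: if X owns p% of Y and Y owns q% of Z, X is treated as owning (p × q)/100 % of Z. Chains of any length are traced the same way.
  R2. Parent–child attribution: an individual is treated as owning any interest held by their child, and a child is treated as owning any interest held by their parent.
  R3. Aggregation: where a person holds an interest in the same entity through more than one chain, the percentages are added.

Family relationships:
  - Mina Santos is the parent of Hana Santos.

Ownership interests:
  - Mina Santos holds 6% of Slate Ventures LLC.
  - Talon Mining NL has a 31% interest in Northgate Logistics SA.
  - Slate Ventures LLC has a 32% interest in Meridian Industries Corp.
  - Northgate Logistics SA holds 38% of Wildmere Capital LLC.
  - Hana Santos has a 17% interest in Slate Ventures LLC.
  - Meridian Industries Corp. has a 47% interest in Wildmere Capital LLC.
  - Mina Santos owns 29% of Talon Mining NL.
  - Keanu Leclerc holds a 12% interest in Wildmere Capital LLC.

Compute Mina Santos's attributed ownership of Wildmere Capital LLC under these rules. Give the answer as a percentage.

By parent–child attribution (R2), Mina Santos is treated as also owning Hana Santos's interest in Slate Ventures LLC, giving 6% + 17% = 23%.
Chain via Slate Ventures LLC → Meridian Industries Corp. (R1): 23% × 32% × 47% = 3.4592% of Wildmere Capital LLC.
Chain via Talon Mining NL → Northgate Logistics SA (R1): 29% × 31% × 38% = 3.4162% of Wildmere Capital LLC.
Aggregating (R3): 3.4592% + 3.4162% = 6.8754%.

6.8754%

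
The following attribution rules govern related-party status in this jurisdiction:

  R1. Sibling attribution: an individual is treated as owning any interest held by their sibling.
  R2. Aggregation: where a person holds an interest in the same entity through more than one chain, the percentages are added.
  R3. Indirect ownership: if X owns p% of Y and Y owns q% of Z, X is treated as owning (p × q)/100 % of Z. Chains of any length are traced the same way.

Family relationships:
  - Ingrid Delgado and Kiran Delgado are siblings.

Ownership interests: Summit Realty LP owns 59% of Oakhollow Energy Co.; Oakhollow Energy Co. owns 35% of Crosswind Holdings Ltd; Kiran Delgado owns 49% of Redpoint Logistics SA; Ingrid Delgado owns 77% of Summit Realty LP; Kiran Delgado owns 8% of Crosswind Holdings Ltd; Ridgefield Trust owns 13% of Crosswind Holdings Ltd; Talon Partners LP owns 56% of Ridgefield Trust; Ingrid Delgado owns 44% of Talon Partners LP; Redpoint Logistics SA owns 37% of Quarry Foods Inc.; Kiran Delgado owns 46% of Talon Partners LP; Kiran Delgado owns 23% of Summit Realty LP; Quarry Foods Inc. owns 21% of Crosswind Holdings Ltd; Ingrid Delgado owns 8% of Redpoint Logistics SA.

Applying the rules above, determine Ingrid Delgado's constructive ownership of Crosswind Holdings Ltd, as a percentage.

By sibling attribution (R1), Ingrid Delgado is treated as also owning Kiran Delgado's interest in Redpoint Logistics SA, giving 8% + 49% = 57%.
By sibling attribution (R1), Ingrid Delgado is treated as also owning Kiran Delgado's interest in Talon Partners LP, giving 44% + 46% = 90%.
By sibling attribution (R1), Ingrid Delgado is treated as also owning Kiran Delgado's interest in Summit Realty LP, giving 77% + 23% = 100%.
By sibling attribution (R1), Ingrid Delgado is treated as owning Kiran Delgado's 8% interest in Crosswind Holdings Ltd.
Chain via Redpoint Logistics SA → Quarry Foods Inc. (R3): 57% × 37% × 21% = 4.4289% of Crosswind Holdings Ltd.
Chain via Talon Partners LP → Ridgefield Trust (R3): 90% × 56% × 13% = 6.552% of Crosswind Holdings Ltd.
Chain via Summit Realty LP → Oakhollow Energy Co. (R3): 100% × 59% × 35% = 20.65% of Crosswind Holdings Ltd.
Direct interest in Crosswind Holdings Ltd: 8%.
Aggregating (R2): 4.4289% + 6.552% + 20.65% + 8% = 39.6309%.

39.6309%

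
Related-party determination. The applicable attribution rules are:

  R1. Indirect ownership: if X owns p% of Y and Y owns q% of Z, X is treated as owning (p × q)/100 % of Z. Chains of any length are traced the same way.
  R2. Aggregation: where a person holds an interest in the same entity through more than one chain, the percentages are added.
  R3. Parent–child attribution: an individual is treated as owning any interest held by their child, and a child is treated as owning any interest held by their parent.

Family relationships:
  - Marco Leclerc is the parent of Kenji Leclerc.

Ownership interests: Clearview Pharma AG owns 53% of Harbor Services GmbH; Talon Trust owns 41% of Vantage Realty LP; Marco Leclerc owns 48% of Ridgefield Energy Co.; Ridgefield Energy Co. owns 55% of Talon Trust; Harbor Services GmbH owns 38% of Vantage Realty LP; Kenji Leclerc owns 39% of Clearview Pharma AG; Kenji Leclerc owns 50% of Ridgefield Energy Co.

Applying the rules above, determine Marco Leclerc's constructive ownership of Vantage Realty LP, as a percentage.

29.9536%

By parent–child attribution (R3), Marco Leclerc is treated as also owning Kenji Leclerc's interest in Ridgefield Energy Co, giving 48% + 50% = 98%.
By parent–child attribution (R3), Marco Leclerc is treated as owning Kenji Leclerc's 39% interest in Clearview Pharma AG.
Chain via Ridgefield Energy Co. → Talon Trust (R1): 98% × 55% × 41% = 22.099% of Vantage Realty LP.
Chain via Clearview Pharma AG → Harbor Services GmbH (R1): 39% × 53% × 38% = 7.8546% of Vantage Realty LP.
Aggregating (R2): 22.099% + 7.8546% = 29.9536%.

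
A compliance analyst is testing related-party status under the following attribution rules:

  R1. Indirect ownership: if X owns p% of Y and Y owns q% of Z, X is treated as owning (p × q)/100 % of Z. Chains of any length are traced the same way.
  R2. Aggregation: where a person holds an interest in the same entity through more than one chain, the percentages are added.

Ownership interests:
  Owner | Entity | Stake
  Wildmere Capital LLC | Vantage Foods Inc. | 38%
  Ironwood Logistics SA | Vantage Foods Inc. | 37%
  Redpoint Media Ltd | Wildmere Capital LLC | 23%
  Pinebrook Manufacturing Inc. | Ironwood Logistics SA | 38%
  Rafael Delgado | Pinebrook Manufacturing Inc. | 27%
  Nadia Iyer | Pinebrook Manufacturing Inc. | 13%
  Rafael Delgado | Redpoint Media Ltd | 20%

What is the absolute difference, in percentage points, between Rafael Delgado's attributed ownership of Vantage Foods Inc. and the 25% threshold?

Chain via Redpoint Media Ltd → Wildmere Capital LLC (R1): 20% × 23% × 38% = 1.748% of Vantage Foods Inc.
Chain via Pinebrook Manufacturing Inc. → Ironwood Logistics SA (R1): 27% × 38% × 37% = 3.7962% of Vantage Foods Inc.
Aggregating (R2): 1.748% + 3.7962% = 5.5442%.
5.5442% falls short of the 25% threshold by 19.4558 percentage points.

19.4558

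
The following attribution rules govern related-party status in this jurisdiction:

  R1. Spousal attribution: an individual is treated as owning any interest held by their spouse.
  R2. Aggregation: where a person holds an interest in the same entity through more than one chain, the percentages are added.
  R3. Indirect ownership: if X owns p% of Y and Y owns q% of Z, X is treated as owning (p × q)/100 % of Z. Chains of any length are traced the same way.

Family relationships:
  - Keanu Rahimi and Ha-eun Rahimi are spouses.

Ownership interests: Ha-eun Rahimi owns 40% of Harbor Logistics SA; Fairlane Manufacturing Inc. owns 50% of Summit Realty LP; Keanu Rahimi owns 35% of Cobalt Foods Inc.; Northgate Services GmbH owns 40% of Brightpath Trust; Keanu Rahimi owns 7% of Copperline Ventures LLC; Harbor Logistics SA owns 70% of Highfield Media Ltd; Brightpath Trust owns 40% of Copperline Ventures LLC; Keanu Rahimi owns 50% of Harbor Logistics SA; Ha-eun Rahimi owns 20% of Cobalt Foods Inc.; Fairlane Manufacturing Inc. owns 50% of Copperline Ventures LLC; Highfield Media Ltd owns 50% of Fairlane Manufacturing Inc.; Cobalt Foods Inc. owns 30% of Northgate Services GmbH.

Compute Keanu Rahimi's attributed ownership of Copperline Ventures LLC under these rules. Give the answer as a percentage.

25.39%

By spousal attribution (R1), Keanu Rahimi is treated as also owning Ha-eun Rahimi's interest in Harbor Logistics SA, giving 50% + 40% = 90%.
By spousal attribution (R1), Keanu Rahimi is treated as also owning Ha-eun Rahimi's interest in Cobalt Foods Inc, giving 35% + 20% = 55%.
Chain via Harbor Logistics SA → Highfield Media Ltd → Fairlane Manufacturing Inc. (R3): 90% × 70% × 50% × 50% = 15.75% of Copperline Ventures LLC.
Chain via Cobalt Foods Inc. → Northgate Services GmbH → Brightpath Trust (R3): 55% × 30% × 40% × 40% = 2.64% of Copperline Ventures LLC.
Direct interest in Copperline Ventures LLC: 7%.
Aggregating (R2): 15.75% + 2.64% + 7% = 25.39%.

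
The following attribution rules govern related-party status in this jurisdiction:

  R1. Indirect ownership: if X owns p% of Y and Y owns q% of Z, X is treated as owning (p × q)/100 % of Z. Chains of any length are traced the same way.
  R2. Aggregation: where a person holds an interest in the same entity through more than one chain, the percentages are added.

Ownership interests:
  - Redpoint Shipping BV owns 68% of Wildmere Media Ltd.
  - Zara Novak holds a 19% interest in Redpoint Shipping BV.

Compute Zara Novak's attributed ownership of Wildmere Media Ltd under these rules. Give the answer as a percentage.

Chain via Redpoint Shipping BV (R1): 19% × 68% = 12.92% of Wildmere Media Ltd.

12.92%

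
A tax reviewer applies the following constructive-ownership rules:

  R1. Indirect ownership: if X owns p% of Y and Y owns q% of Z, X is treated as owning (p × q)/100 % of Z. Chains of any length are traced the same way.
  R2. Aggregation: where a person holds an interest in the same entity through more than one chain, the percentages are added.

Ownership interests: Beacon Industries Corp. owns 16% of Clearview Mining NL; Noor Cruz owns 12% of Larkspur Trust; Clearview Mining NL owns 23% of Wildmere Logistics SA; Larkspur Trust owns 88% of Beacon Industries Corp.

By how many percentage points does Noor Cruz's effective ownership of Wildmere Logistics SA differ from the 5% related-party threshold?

4.611392

Chain via Larkspur Trust → Beacon Industries Corp. → Clearview Mining NL (R1): 12% × 88% × 16% × 23% = 0.388608% of Wildmere Logistics SA.
0.388608% falls short of the 5% threshold by 4.611392 percentage points.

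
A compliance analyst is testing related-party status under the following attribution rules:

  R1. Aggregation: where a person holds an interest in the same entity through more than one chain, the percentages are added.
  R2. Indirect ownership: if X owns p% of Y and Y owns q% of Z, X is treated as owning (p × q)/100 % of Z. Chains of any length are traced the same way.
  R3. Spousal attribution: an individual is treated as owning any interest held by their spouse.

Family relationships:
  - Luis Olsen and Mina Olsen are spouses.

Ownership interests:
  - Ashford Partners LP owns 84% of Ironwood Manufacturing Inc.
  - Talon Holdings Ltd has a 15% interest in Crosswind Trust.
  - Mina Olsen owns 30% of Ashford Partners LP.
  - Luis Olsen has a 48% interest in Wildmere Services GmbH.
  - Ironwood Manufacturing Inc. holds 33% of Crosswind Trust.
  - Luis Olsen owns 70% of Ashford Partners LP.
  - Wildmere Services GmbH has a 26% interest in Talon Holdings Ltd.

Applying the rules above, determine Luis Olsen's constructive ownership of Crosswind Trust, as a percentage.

By spousal attribution (R3), Luis Olsen is treated as also owning Mina Olsen's interest in Ashford Partners LP, giving 70% + 30% = 100%.
Chain via Wildmere Services GmbH → Talon Holdings Ltd (R2): 48% × 26% × 15% = 1.872% of Crosswind Trust.
Chain via Ashford Partners LP → Ironwood Manufacturing Inc. (R2): 100% × 84% × 33% = 27.72% of Crosswind Trust.
Aggregating (R1): 1.872% + 27.72% = 29.592%.

29.592%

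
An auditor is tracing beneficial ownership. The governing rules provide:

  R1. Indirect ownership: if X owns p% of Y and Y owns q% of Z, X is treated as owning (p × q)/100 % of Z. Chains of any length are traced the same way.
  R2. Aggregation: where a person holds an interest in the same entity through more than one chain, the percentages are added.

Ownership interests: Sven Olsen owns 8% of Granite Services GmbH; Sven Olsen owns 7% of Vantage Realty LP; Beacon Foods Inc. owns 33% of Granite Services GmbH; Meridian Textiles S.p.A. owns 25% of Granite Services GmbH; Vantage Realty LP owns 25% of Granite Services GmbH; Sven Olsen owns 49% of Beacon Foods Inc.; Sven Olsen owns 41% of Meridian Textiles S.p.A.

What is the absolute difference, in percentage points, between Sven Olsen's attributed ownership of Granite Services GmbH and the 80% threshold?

43.83

Chain via Beacon Foods Inc. (R1): 49% × 33% = 16.17% of Granite Services GmbH.
Chain via Meridian Textiles S.p.A. (R1): 41% × 25% = 10.25% of Granite Services GmbH.
Chain via Vantage Realty LP (R1): 7% × 25% = 1.75% of Granite Services GmbH.
Direct interest in Granite Services GmbH: 8%.
Aggregating (R2): 16.17% + 10.25% + 1.75% + 8% = 36.17%.
36.17% falls short of the 80% threshold by 43.83 percentage points.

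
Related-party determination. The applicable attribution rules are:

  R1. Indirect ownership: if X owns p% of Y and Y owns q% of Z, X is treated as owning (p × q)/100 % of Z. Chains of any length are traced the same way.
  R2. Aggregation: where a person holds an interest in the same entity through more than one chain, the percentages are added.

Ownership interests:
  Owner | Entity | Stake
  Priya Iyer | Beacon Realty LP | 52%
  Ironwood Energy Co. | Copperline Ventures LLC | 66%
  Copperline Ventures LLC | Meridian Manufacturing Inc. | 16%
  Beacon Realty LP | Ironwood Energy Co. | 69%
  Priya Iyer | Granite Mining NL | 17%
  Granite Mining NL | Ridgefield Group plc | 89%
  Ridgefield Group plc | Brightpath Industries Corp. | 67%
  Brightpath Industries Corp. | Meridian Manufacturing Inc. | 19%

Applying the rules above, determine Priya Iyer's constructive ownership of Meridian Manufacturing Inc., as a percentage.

5.714977%

Chain via Granite Mining NL → Ridgefield Group plc → Brightpath Industries Corp. (R1): 17% × 89% × 67% × 19% = 1.926049% of Meridian Manufacturing Inc.
Chain via Beacon Realty LP → Ironwood Energy Co. → Copperline Ventures LLC (R1): 52% × 69% × 66% × 16% = 3.788928% of Meridian Manufacturing Inc.
Aggregating (R2): 1.926049% + 3.788928% = 5.714977%.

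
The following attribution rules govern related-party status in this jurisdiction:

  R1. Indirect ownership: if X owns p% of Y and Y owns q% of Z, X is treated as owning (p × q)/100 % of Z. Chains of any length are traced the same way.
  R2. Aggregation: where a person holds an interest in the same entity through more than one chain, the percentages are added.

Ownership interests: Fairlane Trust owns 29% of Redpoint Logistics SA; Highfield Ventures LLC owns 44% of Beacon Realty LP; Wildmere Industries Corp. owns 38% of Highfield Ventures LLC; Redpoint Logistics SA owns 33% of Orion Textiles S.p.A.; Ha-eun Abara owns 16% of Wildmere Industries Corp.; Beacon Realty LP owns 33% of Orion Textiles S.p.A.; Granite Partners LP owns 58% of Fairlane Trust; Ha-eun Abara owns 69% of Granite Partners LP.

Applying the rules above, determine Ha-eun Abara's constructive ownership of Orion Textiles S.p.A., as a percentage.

4.71273%

Chain via Wildmere Industries Corp. → Highfield Ventures LLC → Beacon Realty LP (R1): 16% × 38% × 44% × 33% = 0.882816% of Orion Textiles S.p.A.
Chain via Granite Partners LP → Fairlane Trust → Redpoint Logistics SA (R1): 69% × 58% × 29% × 33% = 3.829914% of Orion Textiles S.p.A.
Aggregating (R2): 0.882816% + 3.829914% = 4.71273%.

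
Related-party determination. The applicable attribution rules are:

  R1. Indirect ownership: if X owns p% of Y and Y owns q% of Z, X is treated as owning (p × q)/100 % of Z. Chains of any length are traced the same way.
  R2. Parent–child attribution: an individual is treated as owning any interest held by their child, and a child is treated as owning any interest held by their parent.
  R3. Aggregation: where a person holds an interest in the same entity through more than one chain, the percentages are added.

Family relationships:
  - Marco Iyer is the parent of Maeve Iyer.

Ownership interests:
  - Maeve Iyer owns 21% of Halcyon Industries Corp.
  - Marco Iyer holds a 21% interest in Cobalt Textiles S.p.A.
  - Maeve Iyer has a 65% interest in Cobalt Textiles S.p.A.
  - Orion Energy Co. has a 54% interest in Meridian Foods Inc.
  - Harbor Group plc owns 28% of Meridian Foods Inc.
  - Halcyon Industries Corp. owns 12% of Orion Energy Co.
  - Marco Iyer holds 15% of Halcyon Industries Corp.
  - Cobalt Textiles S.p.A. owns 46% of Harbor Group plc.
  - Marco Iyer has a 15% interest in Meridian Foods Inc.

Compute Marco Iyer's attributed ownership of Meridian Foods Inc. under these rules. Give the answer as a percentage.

By parent–child attribution (R2), Marco Iyer is treated as also owning Maeve Iyer's interest in Cobalt Textiles S.p.A, giving 21% + 65% = 86%.
By parent–child attribution (R2), Marco Iyer is treated as also owning Maeve Iyer's interest in Halcyon Industries Corp, giving 15% + 21% = 36%.
Chain via Cobalt Textiles S.p.A. → Harbor Group plc (R1): 86% × 46% × 28% = 11.0768% of Meridian Foods Inc.
Chain via Halcyon Industries Corp. → Orion Energy Co. (R1): 36% × 12% × 54% = 2.3328% of Meridian Foods Inc.
Direct interest in Meridian Foods Inc: 15%.
Aggregating (R3): 11.0768% + 2.3328% + 15% = 28.4096%.

28.4096%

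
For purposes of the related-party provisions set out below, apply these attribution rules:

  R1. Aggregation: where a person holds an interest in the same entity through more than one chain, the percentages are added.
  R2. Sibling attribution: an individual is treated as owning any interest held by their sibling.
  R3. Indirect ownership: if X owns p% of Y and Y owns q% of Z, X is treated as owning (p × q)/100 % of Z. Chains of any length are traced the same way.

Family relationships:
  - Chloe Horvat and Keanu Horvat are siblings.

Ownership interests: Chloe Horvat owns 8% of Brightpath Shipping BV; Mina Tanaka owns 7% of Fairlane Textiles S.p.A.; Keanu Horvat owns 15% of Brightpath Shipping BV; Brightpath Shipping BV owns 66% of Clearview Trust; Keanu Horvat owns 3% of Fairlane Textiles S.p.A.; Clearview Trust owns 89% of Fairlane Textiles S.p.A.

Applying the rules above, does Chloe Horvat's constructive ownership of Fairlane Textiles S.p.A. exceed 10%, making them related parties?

By sibling attribution (R2), Chloe Horvat is treated as also owning Keanu Horvat's interest in Brightpath Shipping BV, giving 8% + 15% = 23%.
By sibling attribution (R2), Chloe Horvat is treated as owning Keanu Horvat's 3% interest in Fairlane Textiles S.p.A.
Chain via Brightpath Shipping BV → Clearview Trust (R3): 23% × 66% × 89% = 13.5102% of Fairlane Textiles S.p.A.
Direct interest in Fairlane Textiles S.p.A: 3%.
Aggregating (R1): 13.5102% + 3% = 16.5102%.
16.5102% exceeds the 10% threshold, so Chloe is a related party to Fairlane Textiles S.p.A.

Yes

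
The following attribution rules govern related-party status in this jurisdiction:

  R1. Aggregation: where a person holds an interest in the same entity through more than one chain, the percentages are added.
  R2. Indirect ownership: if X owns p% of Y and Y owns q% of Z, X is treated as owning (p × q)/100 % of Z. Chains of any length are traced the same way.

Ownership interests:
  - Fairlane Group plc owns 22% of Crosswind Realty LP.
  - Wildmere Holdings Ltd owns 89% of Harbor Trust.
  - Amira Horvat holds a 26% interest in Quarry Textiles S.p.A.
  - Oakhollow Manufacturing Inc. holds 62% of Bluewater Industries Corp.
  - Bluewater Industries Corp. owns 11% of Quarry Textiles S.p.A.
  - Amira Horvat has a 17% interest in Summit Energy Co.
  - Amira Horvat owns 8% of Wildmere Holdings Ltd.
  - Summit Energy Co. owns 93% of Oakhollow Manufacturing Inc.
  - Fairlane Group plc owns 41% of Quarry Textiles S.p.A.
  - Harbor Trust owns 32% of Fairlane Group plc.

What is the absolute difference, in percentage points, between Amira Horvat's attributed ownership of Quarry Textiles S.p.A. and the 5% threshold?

Chain via Summit Energy Co. → Oakhollow Manufacturing Inc. → Bluewater Industries Corp. (R2): 17% × 93% × 62% × 11% = 1.078242% of Quarry Textiles S.p.A.
Chain via Wildmere Holdings Ltd → Harbor Trust → Fairlane Group plc (R2): 8% × 89% × 32% × 41% = 0.934144% of Quarry Textiles S.p.A.
Direct interest in Quarry Textiles S.p.A: 26%.
Aggregating (R1): 1.078242% + 0.934144% + 26% = 28.012386%.
28.012386% exceeds the 5% threshold by 23.012386 percentage points.

23.012386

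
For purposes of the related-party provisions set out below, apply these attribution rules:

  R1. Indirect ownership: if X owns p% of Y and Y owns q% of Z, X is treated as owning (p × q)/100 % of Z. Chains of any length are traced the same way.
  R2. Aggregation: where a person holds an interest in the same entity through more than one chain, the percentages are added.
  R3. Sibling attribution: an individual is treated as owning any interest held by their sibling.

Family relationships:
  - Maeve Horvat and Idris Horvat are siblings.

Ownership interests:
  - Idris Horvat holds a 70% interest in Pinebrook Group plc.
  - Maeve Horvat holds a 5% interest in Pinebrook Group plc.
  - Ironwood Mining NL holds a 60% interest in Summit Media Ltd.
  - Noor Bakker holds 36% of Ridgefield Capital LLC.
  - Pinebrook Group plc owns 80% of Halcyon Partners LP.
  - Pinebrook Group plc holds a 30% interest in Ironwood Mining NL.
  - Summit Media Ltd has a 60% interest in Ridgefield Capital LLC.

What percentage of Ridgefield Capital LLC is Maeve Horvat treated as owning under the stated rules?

8.1%

By sibling attribution (R3), Maeve Horvat is treated as also owning Idris Horvat's interest in Pinebrook Group plc, giving 5% + 70% = 75%.
Chain via Pinebrook Group plc → Ironwood Mining NL → Summit Media Ltd (R1): 75% × 30% × 60% × 60% = 8.1% of Ridgefield Capital LLC.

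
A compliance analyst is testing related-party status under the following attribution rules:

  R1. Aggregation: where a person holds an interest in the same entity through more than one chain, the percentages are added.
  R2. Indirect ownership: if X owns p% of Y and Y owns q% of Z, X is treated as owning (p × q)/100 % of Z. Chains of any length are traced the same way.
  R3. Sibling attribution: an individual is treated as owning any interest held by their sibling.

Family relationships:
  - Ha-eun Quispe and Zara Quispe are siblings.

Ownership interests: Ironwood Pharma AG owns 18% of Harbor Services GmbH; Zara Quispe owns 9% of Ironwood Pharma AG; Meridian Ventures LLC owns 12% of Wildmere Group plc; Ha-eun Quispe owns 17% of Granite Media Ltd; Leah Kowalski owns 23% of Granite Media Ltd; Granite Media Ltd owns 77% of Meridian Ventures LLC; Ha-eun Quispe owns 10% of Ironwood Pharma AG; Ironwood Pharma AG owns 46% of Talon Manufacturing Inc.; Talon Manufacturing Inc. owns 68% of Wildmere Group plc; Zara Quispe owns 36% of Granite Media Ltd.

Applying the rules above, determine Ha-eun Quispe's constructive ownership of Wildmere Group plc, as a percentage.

By sibling attribution (R3), Ha-eun Quispe is treated as also owning Zara Quispe's interest in Granite Media Ltd, giving 17% + 36% = 53%.
By sibling attribution (R3), Ha-eun Quispe is treated as also owning Zara Quispe's interest in Ironwood Pharma AG, giving 10% + 9% = 19%.
Chain via Granite Media Ltd → Meridian Ventures LLC (R2): 53% × 77% × 12% = 4.8972% of Wildmere Group plc.
Chain via Ironwood Pharma AG → Talon Manufacturing Inc. (R2): 19% × 46% × 68% = 5.9432% of Wildmere Group plc.
Aggregating (R1): 4.8972% + 5.9432% = 10.8404%.

10.8404%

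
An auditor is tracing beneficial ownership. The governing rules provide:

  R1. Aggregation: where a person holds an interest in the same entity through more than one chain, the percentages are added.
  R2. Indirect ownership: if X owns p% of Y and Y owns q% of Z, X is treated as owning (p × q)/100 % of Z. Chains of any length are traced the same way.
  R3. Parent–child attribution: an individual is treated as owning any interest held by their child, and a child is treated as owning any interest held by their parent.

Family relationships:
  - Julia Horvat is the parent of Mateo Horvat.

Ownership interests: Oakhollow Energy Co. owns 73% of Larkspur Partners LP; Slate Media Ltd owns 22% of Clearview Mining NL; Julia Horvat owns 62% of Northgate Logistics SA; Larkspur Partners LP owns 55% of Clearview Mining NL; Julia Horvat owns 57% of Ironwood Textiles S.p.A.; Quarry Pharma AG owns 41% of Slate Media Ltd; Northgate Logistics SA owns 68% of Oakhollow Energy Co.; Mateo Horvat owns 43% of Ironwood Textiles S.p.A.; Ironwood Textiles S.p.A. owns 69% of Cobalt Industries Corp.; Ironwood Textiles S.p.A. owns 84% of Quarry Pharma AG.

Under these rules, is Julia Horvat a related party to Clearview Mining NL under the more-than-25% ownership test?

By parent–child attribution (R3), Julia Horvat is treated as also owning Mateo Horvat's interest in Ironwood Textiles S.p.A, giving 57% + 43% = 100%.
Chain via Ironwood Textiles S.p.A. → Quarry Pharma AG → Slate Media Ltd (R2): 100% × 84% × 41% × 22% = 7.5768% of Clearview Mining NL.
Chain via Northgate Logistics SA → Oakhollow Energy Co. → Larkspur Partners LP (R2): 62% × 68% × 73% × 55% = 16.92724% of Clearview Mining NL.
Aggregating (R1): 7.5768% + 16.92724% = 24.50404%.
24.50404% does not exceed the 25% threshold, so Julia is not a related party to Clearview Mining NL.

No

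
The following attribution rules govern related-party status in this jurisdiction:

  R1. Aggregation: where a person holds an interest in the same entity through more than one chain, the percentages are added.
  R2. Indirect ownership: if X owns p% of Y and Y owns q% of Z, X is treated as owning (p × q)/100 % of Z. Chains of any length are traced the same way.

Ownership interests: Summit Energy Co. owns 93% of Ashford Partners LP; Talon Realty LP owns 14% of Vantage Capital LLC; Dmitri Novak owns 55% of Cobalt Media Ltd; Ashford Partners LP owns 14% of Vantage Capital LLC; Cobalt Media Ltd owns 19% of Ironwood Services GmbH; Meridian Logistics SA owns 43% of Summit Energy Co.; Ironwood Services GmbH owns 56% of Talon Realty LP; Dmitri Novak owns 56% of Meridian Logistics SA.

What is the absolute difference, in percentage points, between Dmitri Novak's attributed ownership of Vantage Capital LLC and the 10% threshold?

Chain via Cobalt Media Ltd → Ironwood Services GmbH → Talon Realty LP (R2): 55% × 19% × 56% × 14% = 0.81928% of Vantage Capital LLC.
Chain via Meridian Logistics SA → Summit Energy Co. → Ashford Partners LP (R2): 56% × 43% × 93% × 14% = 3.135216% of Vantage Capital LLC.
Aggregating (R1): 0.81928% + 3.135216% = 3.954496%.
3.954496% falls short of the 10% threshold by 6.045504 percentage points.

6.045504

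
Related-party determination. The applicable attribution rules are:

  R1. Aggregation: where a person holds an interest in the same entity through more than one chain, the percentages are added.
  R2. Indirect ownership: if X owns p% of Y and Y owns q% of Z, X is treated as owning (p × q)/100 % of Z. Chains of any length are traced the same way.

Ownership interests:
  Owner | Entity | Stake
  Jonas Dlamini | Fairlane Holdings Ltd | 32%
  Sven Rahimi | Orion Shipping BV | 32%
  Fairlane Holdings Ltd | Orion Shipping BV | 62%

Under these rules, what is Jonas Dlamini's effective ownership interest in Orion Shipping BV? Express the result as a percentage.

19.84%

Chain via Fairlane Holdings Ltd (R2): 32% × 62% = 19.84% of Orion Shipping BV.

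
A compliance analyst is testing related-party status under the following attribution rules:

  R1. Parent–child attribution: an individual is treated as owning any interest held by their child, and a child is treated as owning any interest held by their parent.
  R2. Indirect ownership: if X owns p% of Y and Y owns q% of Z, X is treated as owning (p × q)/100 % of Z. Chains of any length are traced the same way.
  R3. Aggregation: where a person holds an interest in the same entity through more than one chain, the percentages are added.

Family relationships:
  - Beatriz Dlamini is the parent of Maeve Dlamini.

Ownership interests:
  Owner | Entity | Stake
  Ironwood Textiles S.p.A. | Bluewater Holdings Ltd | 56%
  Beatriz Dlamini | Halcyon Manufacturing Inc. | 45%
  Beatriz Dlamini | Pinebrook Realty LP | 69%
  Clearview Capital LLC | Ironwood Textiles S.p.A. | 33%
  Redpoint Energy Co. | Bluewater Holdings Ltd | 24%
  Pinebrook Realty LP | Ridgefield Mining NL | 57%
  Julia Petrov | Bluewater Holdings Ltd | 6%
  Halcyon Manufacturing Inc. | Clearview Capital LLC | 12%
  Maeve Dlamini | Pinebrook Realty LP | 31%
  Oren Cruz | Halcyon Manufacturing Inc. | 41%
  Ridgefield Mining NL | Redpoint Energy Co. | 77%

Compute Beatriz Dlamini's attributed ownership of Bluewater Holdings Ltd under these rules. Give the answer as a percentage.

11.53152%

By parent–child attribution (R1), Beatriz Dlamini is treated as also owning Maeve Dlamini's interest in Pinebrook Realty LP, giving 69% + 31% = 100%.
Chain via Halcyon Manufacturing Inc. → Clearview Capital LLC → Ironwood Textiles S.p.A. (R2): 45% × 12% × 33% × 56% = 0.99792% of Bluewater Holdings Ltd.
Chain via Pinebrook Realty LP → Ridgefield Mining NL → Redpoint Energy Co. (R2): 100% × 57% × 77% × 24% = 10.5336% of Bluewater Holdings Ltd.
Aggregating (R3): 0.99792% + 10.5336% = 11.53152%.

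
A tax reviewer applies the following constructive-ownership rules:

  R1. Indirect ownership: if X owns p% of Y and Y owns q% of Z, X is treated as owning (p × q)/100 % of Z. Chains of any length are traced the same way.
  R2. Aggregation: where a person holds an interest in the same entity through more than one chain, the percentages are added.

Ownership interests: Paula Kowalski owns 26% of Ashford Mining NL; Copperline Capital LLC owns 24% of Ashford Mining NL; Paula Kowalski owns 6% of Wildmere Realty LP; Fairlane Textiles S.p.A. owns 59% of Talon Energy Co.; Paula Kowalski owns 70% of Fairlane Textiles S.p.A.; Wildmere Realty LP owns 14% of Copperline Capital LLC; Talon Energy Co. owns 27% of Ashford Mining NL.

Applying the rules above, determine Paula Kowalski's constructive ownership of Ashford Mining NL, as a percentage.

37.3526%

Chain via Fairlane Textiles S.p.A. → Talon Energy Co. (R1): 70% × 59% × 27% = 11.151% of Ashford Mining NL.
Chain via Wildmere Realty LP → Copperline Capital LLC (R1): 6% × 14% × 24% = 0.2016% of Ashford Mining NL.
Direct interest in Ashford Mining NL: 26%.
Aggregating (R2): 11.151% + 0.2016% + 26% = 37.3526%.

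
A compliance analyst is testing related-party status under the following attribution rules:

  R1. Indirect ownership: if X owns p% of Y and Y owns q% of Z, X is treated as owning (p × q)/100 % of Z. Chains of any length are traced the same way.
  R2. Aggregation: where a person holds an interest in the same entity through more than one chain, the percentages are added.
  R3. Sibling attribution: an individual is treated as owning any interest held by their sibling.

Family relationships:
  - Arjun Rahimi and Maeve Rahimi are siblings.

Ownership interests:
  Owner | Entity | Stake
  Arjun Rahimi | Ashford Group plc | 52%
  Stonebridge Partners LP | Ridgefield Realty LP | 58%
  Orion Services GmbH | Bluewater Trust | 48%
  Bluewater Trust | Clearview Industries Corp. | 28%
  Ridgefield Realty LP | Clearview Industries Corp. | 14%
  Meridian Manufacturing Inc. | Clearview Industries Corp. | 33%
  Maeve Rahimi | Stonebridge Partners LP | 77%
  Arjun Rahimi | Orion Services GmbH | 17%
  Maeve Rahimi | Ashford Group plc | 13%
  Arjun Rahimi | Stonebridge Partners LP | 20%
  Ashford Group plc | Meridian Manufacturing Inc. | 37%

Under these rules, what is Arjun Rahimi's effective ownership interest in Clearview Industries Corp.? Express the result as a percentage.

18.0977%

By sibling attribution (R3), Arjun Rahimi is treated as also owning Maeve Rahimi's interest in Stonebridge Partners LP, giving 20% + 77% = 97%.
By sibling attribution (R3), Arjun Rahimi is treated as also owning Maeve Rahimi's interest in Ashford Group plc, giving 52% + 13% = 65%.
Chain via Stonebridge Partners LP → Ridgefield Realty LP (R1): 97% × 58% × 14% = 7.8764% of Clearview Industries Corp.
Chain via Orion Services GmbH → Bluewater Trust (R1): 17% × 48% × 28% = 2.2848% of Clearview Industries Corp.
Chain via Ashford Group plc → Meridian Manufacturing Inc. (R1): 65% × 37% × 33% = 7.9365% of Clearview Industries Corp.
Aggregating (R2): 7.8764% + 2.2848% + 7.9365% = 18.0977%.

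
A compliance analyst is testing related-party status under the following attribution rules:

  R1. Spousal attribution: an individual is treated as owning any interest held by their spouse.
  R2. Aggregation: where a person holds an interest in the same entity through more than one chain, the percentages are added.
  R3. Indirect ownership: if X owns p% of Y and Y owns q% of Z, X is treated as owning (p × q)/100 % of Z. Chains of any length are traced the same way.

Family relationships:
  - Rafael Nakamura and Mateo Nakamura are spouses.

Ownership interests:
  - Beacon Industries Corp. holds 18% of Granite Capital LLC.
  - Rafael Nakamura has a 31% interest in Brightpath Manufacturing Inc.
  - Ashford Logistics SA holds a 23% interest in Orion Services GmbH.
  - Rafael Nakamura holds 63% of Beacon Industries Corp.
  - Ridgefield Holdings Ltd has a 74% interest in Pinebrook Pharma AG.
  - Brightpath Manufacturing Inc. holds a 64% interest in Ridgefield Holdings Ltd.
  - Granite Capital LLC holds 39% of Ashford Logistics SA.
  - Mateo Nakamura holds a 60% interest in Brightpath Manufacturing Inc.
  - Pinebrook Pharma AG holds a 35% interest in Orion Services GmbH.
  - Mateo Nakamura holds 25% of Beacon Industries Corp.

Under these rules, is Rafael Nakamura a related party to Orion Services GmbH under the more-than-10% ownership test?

Yes

By spousal attribution (R1), Rafael Nakamura is treated as also owning Mateo Nakamura's interest in Beacon Industries Corp, giving 63% + 25% = 88%.
By spousal attribution (R1), Rafael Nakamura is treated as also owning Mateo Nakamura's interest in Brightpath Manufacturing Inc, giving 31% + 60% = 91%.
Chain via Beacon Industries Corp. → Granite Capital LLC → Ashford Logistics SA (R3): 88% × 18% × 39% × 23% = 1.420848% of Orion Services GmbH.
Chain via Brightpath Manufacturing Inc. → Ridgefield Holdings Ltd → Pinebrook Pharma AG (R3): 91% × 64% × 74% × 35% = 15.08416% of Orion Services GmbH.
Aggregating (R2): 1.420848% + 15.08416% = 16.505008%.
16.505008% exceeds the 10% threshold, so Rafael is a related party to Orion Services GmbH.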